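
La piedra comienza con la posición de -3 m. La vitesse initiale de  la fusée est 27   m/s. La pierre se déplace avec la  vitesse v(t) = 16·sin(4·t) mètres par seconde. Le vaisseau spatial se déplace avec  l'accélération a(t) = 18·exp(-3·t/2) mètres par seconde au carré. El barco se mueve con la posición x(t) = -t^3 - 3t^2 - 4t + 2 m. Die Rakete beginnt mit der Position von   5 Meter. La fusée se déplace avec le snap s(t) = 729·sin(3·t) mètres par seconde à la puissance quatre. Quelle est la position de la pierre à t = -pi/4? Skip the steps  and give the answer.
À t = -pi/4, x = 5.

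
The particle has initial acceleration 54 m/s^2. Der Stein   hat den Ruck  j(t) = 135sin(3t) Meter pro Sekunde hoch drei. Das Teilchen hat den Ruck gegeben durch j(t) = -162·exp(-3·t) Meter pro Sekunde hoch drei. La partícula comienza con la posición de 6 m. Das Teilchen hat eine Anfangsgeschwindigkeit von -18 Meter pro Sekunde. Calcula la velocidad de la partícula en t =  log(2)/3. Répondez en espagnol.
Debemos encontrar la integral de nuestra ecuación de la sacudida j(t) = -162·exp(-3·t) 2 veces. Tomando ∫j(t)dt y aplicando a(0) = 54, encontramos a(t) = 54·exp(-3·t). La integral de la aceleración, con v(0) = -18, da la velocidad: v(t) = -18·exp(-3·t). Usando v(t) = -18·exp(-3·t) y sustituyendo t = log(2)/3, encontramos v = -9.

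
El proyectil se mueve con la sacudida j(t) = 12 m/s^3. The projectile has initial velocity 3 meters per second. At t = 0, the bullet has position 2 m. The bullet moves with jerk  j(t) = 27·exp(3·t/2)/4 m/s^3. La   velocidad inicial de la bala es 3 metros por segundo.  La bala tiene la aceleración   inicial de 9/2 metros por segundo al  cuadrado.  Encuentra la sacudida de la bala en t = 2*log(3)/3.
Tenemos la sacudida j(t) = 27·exp(3·t/2)/4. Sustituyendo t = 2*log(3)/3: j(2*log(3)/3) = 81/4.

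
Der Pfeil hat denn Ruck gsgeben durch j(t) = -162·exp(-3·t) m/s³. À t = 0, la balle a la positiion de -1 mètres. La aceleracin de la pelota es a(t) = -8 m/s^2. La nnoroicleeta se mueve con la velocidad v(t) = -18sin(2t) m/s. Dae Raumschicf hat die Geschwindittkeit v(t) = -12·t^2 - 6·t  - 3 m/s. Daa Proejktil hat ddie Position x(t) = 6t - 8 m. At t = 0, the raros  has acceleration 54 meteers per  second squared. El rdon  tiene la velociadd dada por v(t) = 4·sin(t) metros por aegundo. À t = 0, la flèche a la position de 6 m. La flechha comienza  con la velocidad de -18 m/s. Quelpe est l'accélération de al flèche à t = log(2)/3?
En partant du jerk j(t) = -162·exp(-3·t), nous prenons 1 primitive. En intégrant le jerk et en utilisant la condition initiale a(0) = 54, nous obtenons a(t) = 54·exp(-3·t). Nous avons l'accélération a(t) = 54·exp(-3·t). En substituant t = log(2)/3: a(log(2)/3) = 27.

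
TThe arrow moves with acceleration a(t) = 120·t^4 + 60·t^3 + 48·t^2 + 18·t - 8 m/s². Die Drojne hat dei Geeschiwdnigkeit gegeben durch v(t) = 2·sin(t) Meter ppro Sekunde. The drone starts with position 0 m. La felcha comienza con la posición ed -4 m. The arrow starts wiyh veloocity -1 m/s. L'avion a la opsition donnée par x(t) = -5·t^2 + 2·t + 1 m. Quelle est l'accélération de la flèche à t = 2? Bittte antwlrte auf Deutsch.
Wir haben die Beschleunigung a(t) = 120·t^4 + 60·t^3 + 48·t^2 + 18·t - 8. Durch Einsetzen von t = 2: a(2) = 2620.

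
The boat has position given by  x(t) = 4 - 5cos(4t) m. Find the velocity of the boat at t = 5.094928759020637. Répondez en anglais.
Starting from position x(t) = 4 - 5·cos(4·t), we take 1 derivative. Differentiating position, we get velocity: v(t) = 20·sin(4·t). We have velocity v(t) = 20·sin(4·t). Substituting t = 5.094928759020637: v(5.094928759020637) = 19.9834884422344.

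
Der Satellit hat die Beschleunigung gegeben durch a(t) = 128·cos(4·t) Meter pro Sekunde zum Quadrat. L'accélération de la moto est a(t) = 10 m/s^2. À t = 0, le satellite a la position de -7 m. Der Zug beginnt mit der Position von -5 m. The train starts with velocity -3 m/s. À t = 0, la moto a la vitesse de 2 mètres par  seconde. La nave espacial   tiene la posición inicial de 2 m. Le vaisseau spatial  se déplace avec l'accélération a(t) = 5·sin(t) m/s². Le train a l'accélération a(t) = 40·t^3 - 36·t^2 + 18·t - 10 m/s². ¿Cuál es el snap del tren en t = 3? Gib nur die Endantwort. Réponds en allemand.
Der Snap bei t = 3 ist s = 648.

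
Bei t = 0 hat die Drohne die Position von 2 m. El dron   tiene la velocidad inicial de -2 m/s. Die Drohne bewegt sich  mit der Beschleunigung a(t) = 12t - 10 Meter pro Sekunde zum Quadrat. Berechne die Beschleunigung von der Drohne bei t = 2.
Mit a(t) = 12·t - 10 und Einsetzen von t = 2, finden wir a = 14.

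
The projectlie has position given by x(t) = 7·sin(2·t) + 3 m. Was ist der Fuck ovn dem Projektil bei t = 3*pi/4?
Wir müssen unsere Gleichung für die Position x(t) = 7·sin(2·t) + 3 3-mal ableiten. Durch Ableiten von der Position erhalten wir die Geschwindigkeit: v(t) = 14·cos(2·t). Die Ableitung von der Geschwindigkeit ergibt die Beschleunigung: a(t) = -28·sin(2·t). Die Ableitung von der Beschleunigung ergibt den Ruck: j(t) = -56·cos(2·t). Mit j(t) = -56·cos(2·t) und Einsetzen von t = 3*pi/4, finden wir j = 0.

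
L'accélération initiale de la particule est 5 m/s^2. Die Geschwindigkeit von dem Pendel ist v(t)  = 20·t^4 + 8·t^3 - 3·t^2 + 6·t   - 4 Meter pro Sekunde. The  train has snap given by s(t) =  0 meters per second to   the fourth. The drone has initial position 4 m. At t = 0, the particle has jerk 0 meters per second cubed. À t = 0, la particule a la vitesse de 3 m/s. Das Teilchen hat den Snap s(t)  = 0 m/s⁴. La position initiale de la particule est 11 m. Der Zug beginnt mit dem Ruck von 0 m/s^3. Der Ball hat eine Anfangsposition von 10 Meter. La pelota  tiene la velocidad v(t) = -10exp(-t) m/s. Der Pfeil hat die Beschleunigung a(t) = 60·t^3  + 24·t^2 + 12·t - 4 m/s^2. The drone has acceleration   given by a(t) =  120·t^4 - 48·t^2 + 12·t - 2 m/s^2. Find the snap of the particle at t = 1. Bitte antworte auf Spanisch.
De la ecuación del snap s(t) = 0, sustituimos t = 1 para obtener s = 0.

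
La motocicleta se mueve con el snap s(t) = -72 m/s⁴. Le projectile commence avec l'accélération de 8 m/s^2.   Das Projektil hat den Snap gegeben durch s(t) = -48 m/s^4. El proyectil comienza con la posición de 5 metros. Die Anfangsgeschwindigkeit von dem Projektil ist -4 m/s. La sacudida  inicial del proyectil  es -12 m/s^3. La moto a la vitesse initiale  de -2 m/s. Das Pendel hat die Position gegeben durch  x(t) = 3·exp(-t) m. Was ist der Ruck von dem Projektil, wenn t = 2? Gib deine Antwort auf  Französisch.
Nous devons trouver la primitive de notre équation du snap s(t) = -48 1 fois. L'intégrale du snap est le jerk. En utilisant j(0) = -12, nous obtenons j(t) = -48·t - 12. Nous avons le jerk j(t) = -48·t - 12. En substituant t = 2: j(2) = -108.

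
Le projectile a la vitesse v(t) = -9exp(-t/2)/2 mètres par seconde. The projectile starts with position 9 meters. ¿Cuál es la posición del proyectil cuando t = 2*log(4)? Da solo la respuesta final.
La respuesta es 9/4.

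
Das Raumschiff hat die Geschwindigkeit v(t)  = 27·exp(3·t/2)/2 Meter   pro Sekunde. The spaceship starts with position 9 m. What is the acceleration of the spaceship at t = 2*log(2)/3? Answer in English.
We must differentiate our velocity equation v(t) = 27·exp(3·t/2)/2 1 time. The derivative of velocity gives acceleration: a(t) = 81·exp(3·t/2)/4. From the given acceleration equation a(t) = 81·exp(3·t/2)/4, we substitute t = 2*log(2)/3 to get a = 81/2.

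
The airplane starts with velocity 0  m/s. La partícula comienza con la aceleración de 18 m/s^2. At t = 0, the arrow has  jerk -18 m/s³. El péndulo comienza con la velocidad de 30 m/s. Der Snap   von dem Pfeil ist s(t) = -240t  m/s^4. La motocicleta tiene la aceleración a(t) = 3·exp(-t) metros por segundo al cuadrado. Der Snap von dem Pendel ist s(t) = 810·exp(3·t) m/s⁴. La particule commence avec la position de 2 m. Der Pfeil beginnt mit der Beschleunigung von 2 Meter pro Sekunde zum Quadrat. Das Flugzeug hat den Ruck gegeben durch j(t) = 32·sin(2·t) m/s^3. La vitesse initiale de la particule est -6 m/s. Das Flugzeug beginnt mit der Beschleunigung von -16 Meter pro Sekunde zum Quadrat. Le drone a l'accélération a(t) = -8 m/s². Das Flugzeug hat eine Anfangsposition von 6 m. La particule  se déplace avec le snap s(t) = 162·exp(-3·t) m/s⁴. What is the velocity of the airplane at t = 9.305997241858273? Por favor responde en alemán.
Wir müssen unsere Gleichung für den Ruck j(t) = 32·sin(2·t) 2-mal integrieren. Das Integral von dem Ruck, mit a(0) = -16, ergibt die Beschleunigung: a(t) = -16·cos(2·t). Das Integral von der Beschleunigung, mit v(0) = 0, ergibt die Geschwindigkeit: v(t) = -8·sin(2·t). Mit v(t) = -8·sin(2·t) und Einsetzen von t = 9.305997241858273, finden wir v = 1.88266603174598.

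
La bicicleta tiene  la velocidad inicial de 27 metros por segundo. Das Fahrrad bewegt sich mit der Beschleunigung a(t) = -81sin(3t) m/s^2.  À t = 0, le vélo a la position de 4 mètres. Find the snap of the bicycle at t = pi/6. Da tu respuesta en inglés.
Starting from acceleration a(t) = -81·sin(3·t), we take 2 derivatives. The derivative of acceleration gives jerk: j(t) = -243·cos(3·t). The derivative of jerk gives snap: s(t) = 729·sin(3·t). Using s(t) = 729·sin(3·t) and substituting t = pi/6, we find s = 729.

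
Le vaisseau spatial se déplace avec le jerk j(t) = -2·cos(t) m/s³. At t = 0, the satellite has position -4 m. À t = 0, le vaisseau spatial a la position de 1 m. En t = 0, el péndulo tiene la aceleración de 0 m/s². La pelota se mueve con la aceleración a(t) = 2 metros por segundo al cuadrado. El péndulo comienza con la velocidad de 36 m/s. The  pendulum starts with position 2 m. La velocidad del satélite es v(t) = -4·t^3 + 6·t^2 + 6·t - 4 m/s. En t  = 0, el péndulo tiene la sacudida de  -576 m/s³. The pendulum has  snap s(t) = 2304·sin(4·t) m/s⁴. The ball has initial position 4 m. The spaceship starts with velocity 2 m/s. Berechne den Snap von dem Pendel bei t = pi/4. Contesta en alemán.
Mit s(t) = 2304·sin(4·t) und Einsetzen von t = pi/4, finden wir s = 0.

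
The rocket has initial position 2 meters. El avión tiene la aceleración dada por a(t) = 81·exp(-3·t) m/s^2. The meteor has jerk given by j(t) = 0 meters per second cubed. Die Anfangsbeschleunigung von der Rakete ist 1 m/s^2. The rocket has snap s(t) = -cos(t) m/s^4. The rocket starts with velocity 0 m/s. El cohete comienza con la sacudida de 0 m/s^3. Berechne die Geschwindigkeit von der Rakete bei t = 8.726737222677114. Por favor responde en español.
Necesitamos integrar nuestra ecuación del snap s(t) = -cos(t) 3 veces. La antiderivada del snap, con j(0) = 0, da la sacudida: j(t) = -sin(t). Integrando la sacudida y usando la condición inicial a(0) = 1, obtenemos a(t) = cos(t). Integrando la aceleración y usando la condición inicial v(0) = 0, obtenemos v(t) = sin(t). Usando v(t) = sin(t) y sustituyendo t = 8.726737222677114, encontramos v = 0.642717925552301.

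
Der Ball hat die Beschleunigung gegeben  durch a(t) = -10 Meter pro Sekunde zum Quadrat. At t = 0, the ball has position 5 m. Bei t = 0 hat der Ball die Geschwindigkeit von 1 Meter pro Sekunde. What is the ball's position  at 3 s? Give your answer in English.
To solve this, we need to take 2 antiderivatives of our acceleration equation a(t) = -10. The integral of acceleration, with v(0) = 1, gives velocity: v(t) = 1 - 10·t. Finding the integral of v(t) and using x(0) = 5: x(t) = -5·t^2 + t + 5. From the given position equation x(t) = -5·t^2 + t + 5, we substitute t = 3 to get x = -37.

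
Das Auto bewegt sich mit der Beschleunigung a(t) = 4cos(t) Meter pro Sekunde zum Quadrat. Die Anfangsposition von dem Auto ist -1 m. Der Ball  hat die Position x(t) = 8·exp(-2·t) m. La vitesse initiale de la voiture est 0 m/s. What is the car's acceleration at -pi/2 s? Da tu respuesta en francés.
Nous avons l'accélération a(t) = 4·cos(t). En substituant t = -pi/2: a(-pi/2) = 0.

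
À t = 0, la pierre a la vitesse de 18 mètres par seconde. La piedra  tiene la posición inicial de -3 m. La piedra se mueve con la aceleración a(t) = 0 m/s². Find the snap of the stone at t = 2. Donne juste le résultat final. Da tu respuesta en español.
s(2) = 0.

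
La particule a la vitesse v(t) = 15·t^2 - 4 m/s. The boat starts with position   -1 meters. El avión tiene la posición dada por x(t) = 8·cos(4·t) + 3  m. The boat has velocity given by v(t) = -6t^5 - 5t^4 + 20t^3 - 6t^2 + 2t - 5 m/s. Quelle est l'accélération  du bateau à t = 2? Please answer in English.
To solve this, we need to take 1 derivative of our velocity equation v(t) = -6·t^5 - 5·t^4 + 20·t^3 - 6·t^2 + 2·t - 5. Taking d/dt of v(t), we find a(t) = -30·t^4 - 20·t^3 + 60·t^2 - 12·t + 2. We have acceleration a(t) = -30·t^4 - 20·t^3 + 60·t^2 - 12·t + 2. Substituting t = 2: a(2) = -422.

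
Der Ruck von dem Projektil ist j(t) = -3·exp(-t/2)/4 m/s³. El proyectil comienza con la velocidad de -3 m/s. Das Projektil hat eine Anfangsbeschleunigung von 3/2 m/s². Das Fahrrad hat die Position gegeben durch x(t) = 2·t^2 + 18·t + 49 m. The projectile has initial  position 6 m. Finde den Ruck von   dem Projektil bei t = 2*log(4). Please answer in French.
De l'équation du jerk j(t) = -3·exp(-t/2)/4, nous substituons t = 2*log(4) pour obtenir j = -3/16.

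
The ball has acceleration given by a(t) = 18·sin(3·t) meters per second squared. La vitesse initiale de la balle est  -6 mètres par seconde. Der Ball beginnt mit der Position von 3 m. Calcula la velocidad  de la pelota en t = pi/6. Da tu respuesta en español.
Necesitamos integrar nuestra ecuación de la aceleración a(t) = 18·sin(3·t) 1 vez. La integral de la aceleración, con v(0) = -6, da la velocidad: v(t) = -6·cos(3·t). Tenemos la velocidad v(t) = -6·cos(3·t). Sustituyendo t = pi/6: v(pi/6) = 0.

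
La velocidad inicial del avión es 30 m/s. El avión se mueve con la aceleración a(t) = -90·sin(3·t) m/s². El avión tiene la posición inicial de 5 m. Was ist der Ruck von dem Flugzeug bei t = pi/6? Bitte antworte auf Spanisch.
Debemos derivar nuestra ecuación de la aceleración a(t) = -90·sin(3·t) 1 vez. Tomando d/dt de a(t), encontramos j(t) = -270·cos(3·t). Usando j(t) = -270·cos(3·t) y sustituyendo t = pi/6, encontramos j = 0.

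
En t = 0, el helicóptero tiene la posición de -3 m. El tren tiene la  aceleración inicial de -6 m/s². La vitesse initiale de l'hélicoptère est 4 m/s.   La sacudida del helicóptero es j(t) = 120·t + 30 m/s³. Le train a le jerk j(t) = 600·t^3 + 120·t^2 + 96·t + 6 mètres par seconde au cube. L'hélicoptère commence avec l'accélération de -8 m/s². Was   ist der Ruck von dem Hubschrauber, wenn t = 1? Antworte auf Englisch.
We have jerk j(t) = 120·t + 30. Substituting t = 1: j(1) = 150.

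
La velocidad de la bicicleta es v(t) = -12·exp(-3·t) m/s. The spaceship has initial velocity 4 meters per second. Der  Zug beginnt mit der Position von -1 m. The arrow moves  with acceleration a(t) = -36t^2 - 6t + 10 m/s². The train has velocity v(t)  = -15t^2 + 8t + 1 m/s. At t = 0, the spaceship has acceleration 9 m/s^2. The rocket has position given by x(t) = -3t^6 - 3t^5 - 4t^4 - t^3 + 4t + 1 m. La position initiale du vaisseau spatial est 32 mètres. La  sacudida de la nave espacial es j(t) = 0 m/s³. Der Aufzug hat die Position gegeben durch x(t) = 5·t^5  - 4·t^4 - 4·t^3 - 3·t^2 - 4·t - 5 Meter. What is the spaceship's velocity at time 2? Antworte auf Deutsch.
Wir müssen das Integral unserer Gleichung für den Ruck j(t) = 0 2-mal finden. Durch Integration von dem Ruck und Verwendung der Anfangsbedingung a(0) = 9, erhalten wir a(t) = 9. Mit ∫a(t)dt und Anwendung von v(0) = 4, finden wir v(t) = 9·t + 4. Aus der Gleichung für die Geschwindigkeit v(t) = 9·t + 4, setzen wir t = 2 ein und erhalten v = 22.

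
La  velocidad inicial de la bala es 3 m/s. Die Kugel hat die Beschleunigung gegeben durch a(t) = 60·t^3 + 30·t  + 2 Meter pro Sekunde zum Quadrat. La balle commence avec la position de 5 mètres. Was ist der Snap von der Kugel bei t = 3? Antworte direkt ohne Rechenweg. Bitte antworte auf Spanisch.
El snap en t = 3 es s = 1080.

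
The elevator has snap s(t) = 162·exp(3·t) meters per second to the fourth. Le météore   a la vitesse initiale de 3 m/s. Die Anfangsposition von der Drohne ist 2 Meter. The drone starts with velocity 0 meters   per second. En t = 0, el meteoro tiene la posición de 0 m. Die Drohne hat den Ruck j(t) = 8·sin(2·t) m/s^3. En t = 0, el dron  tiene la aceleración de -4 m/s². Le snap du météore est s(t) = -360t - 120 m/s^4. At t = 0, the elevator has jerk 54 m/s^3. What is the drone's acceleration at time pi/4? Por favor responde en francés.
Nous devons intégrer notre équation du jerk j(t) = 8·sin(2·t) 1 fois. En intégrant le jerk et en utilisant la condition initiale a(0) = -4, nous obtenons a(t) = -4·cos(2·t). Nous avons l'accélération a(t) = -4·cos(2·t). En substituant t = pi/4: a(pi/4) = 0.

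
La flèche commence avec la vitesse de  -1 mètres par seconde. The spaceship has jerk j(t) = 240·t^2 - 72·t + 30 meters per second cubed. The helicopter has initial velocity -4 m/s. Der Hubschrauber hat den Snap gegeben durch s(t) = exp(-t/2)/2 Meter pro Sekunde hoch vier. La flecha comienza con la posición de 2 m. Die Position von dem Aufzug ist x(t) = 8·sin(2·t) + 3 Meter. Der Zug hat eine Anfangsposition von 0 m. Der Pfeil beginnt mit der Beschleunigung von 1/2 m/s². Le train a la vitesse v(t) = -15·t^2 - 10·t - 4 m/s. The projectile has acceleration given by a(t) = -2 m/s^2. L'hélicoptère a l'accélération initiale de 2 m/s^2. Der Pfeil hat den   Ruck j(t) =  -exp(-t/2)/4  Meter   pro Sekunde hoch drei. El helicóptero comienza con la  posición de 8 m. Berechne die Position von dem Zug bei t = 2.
Wir müssen unsere Gleichung für die Geschwindigkeit v(t) = -15·t^2 - 10·t - 4 1-mal integrieren. Die Stammfunktion von der Geschwindigkeit, mit x(0) = 0, ergibt die Position: x(t) = -5·t^3 - 5·t^2 - 4·t. Mit x(t) = -5·t^3 - 5·t^2 - 4·t und Einsetzen von t = 2, finden wir x = -68.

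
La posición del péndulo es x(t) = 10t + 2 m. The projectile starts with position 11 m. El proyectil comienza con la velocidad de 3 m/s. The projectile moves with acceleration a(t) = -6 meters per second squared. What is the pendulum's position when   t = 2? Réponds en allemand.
Mit x(t) = 10·t + 2 und Einsetzen von t = 2, finden wir x = 22.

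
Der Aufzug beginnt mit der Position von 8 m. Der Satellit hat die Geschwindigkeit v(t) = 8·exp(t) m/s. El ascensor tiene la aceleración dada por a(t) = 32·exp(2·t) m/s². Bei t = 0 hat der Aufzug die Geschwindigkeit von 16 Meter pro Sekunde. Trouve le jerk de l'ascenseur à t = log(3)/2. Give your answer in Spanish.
Partiendo de la aceleración a(t) = 32·exp(2·t), tomamos 1 derivada. Tomando d/dt de a(t), encontramos j(t) = 64·exp(2·t). Tenemos la sacudida j(t) = 64·exp(2·t). Sustituyendo t = log(3)/2: j(log(3)/2) = 192.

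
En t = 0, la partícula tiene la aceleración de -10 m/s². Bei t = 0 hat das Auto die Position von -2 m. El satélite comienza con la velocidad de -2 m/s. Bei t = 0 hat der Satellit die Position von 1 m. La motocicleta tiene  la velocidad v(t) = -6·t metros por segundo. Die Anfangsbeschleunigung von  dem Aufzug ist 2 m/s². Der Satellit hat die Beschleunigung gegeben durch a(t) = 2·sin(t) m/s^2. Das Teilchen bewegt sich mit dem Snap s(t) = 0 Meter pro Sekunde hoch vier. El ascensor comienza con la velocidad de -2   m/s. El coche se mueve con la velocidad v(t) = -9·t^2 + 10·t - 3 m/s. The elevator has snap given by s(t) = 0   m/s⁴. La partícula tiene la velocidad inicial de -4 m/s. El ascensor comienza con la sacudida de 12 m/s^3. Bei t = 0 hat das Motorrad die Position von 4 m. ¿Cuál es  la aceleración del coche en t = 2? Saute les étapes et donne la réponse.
a(2) = -26.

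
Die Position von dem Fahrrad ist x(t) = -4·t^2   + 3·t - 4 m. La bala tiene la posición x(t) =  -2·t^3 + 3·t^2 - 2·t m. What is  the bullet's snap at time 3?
Starting from position x(t) = -2·t^3 + 3·t^2 - 2·t, we take 4 derivatives. Taking d/dt of x(t), we find v(t) = -6·t^2 + 6·t - 2. The derivative of velocity gives acceleration: a(t) = 6 - 12·t. Taking d/dt of a(t), we find j(t) = -12. Taking d/dt of j(t), we find s(t) = 0. Using s(t) = 0 and substituting t = 3, we find s = 0.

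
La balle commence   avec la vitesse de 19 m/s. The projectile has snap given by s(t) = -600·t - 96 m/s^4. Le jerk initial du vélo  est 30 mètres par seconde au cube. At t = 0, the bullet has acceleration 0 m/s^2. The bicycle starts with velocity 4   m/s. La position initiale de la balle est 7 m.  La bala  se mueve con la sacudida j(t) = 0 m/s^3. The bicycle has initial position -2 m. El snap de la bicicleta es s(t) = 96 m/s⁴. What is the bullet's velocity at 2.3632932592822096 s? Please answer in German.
Ausgehend von dem Ruck j(t) = 0, nehmen wir 2 Stammfunktionen. Die Stammfunktion von dem Ruck ist die Beschleunigung. Mit a(0) = 0 erhalten wir a(t) = 0. Das Integral von der Beschleunigung ist die Geschwindigkeit. Mit v(0) = 19 erhalten wir v(t) = 19. Mit v(t) = 19 und Einsetzen von t = 2.3632932592822096, finden wir v = 19.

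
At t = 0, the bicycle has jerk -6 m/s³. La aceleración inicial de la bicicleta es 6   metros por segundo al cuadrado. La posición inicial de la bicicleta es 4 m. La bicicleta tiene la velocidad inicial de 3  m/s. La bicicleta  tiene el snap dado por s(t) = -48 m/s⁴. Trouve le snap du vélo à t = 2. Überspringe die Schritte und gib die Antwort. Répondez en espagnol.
El snap en t = 2 es s = -48.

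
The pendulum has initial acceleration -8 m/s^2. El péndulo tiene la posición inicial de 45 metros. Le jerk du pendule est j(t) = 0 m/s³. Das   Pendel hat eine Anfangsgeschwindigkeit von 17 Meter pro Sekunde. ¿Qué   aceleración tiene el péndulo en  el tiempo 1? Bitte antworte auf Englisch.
To solve this, we need to take 1 integral of our jerk equation j(t) = 0. Finding the integral of j(t) and using a(0) = -8: a(t) = -8. Using a(t) = -8 and substituting t = 1, we find a = -8.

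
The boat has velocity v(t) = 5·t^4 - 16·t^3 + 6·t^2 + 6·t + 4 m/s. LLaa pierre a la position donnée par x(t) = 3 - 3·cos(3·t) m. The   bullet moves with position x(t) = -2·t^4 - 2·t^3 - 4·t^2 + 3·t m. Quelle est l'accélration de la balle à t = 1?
Pour résoudre ceci, nous devons prendre 2 dérivées de notre équation de la position x(t) = -2·t^4 - 2·t^3 - 4·t^2 + 3·t. En dérivant la position, nous obtenons la vitesse: v(t) = -8·t^3 - 6·t^2 - 8·t + 3. En dérivant la vitesse, nous obtenons l'accélération: a(t) = -24·t^2 - 12·t - 8. En utilisant a(t) = -24·t^2 - 12·t - 8 et en substituant t = 1, nous trouvons a = -44.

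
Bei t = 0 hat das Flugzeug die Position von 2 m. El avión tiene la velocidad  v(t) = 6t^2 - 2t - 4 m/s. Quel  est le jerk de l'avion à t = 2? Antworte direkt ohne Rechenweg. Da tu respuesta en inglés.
At t = 2, j = 12.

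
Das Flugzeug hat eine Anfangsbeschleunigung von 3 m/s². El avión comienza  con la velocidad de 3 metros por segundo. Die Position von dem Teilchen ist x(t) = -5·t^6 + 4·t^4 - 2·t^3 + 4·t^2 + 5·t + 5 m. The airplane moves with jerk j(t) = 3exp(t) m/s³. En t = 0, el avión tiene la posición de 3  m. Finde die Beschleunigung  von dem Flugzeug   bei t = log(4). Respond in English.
To solve this, we need to take 1 integral of our jerk equation j(t) = 3·exp(t). Integrating jerk and using the initial condition a(0) = 3, we get a(t) = 3·exp(t). We have acceleration a(t) = 3·exp(t). Substituting t = log(4): a(log(4)) = 12.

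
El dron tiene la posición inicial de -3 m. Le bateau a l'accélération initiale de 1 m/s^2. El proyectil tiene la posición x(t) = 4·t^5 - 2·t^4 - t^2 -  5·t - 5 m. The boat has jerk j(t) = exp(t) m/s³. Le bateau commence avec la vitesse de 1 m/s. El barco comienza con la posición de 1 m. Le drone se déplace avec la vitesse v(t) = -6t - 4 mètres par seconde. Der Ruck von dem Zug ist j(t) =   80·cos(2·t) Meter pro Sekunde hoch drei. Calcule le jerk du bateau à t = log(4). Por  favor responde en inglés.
Using j(t) = exp(t) and substituting t = log(4), we find j = 4.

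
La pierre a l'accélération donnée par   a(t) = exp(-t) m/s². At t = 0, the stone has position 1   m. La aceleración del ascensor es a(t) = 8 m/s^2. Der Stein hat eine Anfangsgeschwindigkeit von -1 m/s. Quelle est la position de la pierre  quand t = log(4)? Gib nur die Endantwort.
x(log(4)) = 1/4.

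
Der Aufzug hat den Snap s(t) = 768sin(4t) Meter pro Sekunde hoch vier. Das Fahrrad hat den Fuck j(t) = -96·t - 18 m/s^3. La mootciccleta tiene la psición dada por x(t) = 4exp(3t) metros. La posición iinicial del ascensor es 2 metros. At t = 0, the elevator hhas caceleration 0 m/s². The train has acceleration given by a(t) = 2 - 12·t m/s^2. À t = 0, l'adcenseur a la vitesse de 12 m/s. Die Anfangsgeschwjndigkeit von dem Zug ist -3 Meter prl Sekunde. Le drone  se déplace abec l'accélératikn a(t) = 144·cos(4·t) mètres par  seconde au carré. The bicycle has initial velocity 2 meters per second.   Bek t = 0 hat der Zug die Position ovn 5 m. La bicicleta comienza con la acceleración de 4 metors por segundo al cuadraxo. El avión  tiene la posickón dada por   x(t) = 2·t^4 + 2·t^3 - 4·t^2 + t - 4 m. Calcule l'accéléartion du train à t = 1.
De l'équation de l'accélération a(t) = 2 - 12·t, nous substituons t = 1 pour obtenir a = -10.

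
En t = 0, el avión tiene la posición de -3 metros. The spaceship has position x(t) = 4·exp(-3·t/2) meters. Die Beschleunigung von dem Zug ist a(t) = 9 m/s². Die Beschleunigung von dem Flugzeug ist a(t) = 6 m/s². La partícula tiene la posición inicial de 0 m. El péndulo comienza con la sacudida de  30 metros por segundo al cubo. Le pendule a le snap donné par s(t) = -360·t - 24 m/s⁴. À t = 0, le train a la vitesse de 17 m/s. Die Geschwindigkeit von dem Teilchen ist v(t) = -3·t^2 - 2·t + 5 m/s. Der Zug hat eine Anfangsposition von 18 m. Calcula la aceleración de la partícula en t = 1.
Debemos derivar nuestra ecuación de la velocidad v(t) = -3·t^2 - 2·t + 5 1 vez. La derivada de la velocidad da la aceleración: a(t) = -6·t - 2. Usando a(t) = -6·t - 2 y sustituyendo t = 1, encontramos a = -8.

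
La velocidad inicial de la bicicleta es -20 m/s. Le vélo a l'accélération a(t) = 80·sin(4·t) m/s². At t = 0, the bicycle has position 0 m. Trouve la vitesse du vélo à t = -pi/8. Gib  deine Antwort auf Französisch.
Nous devons intégrer notre équation de l'accélération a(t) = 80·sin(4·t) 1 fois. En prenant ∫a(t)dt et en appliquant v(0) = -20, nous trouvons v(t) = -20·cos(4·t). En utilisant v(t) = -20·cos(4·t) et en substituant t = -pi/8, nous trouvons v = 0.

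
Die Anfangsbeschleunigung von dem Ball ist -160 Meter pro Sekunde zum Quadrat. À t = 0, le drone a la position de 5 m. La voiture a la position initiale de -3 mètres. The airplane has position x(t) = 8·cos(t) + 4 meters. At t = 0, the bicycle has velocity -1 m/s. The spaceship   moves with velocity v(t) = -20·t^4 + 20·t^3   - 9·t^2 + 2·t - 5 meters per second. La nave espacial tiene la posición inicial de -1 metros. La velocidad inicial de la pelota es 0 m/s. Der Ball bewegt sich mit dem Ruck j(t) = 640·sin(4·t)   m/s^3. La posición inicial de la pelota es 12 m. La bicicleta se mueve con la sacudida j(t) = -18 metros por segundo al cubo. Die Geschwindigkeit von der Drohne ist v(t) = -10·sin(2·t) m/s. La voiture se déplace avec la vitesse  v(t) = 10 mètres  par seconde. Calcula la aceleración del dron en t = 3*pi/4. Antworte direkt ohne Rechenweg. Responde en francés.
La réponse est 0.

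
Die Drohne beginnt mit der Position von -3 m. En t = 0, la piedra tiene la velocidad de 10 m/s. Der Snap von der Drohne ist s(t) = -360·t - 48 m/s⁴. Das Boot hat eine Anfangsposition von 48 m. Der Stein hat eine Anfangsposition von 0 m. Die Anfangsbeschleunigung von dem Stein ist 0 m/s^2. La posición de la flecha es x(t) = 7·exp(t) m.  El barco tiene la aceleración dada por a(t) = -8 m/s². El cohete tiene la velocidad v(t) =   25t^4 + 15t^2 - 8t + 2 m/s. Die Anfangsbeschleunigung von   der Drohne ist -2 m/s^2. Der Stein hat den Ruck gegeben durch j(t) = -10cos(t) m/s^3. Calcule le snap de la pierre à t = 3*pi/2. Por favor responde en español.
Partiendo de la sacudida j(t) = -10·cos(t), tomamos 1 derivada. Derivando la sacudida, obtenemos el snap: s(t) = 10·sin(t). Usando s(t) = 10·sin(t) y sustituyendo t = 3*pi/2, encontramos s = -10.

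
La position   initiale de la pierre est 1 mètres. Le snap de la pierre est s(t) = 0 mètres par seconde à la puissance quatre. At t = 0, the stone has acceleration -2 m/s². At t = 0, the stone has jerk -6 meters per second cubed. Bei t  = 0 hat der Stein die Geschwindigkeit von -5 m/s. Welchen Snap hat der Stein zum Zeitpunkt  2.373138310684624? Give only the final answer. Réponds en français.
Le snap à t = 2.373138310684624 est s = 0.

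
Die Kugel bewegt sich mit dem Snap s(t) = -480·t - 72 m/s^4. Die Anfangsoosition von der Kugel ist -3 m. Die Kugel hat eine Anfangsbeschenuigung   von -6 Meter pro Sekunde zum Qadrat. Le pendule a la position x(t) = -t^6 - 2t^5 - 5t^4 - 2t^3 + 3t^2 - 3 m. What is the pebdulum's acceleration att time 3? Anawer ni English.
We must differentiate our position equation x(t) = -t^6 - 2·t^5 - 5·t^4 - 2·t^3 + 3·t^2 - 3 2 times. Taking d/dt of x(t), we find v(t) = -6·t^5 - 10·t^4 - 20·t^3 - 6·t^2 + 6·t. Differentiating velocity, we get acceleration: a(t) = -30·t^4 - 40·t^3 - 60·t^2 - 12·t + 6. From the given acceleration equation a(t) = -30·t^4 - 40·t^3 - 60·t^2 - 12·t + 6, we substitute t = 3 to get a = -4080.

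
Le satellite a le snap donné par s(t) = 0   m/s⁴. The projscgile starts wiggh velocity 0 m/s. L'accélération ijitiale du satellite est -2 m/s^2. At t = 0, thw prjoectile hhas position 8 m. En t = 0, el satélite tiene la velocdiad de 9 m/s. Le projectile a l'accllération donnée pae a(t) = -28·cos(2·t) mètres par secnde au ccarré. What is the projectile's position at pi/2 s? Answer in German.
Ausgehend von der Beschleunigung a(t) = -28·cos(2·t), nehmen wir 2 Stammfunktionen. Die Stammfunktion von der Beschleunigung ist die Geschwindigkeit. Mit v(0) = 0 erhalten wir v(t) = -14·sin(2·t). Die Stammfunktion von der Geschwindigkeit, mit x(0) = 8, ergibt die Position: x(t) = 7·cos(2·t) + 1. Mit x(t) = 7·cos(2·t) + 1 und Einsetzen von t = pi/2, finden wir x = -6.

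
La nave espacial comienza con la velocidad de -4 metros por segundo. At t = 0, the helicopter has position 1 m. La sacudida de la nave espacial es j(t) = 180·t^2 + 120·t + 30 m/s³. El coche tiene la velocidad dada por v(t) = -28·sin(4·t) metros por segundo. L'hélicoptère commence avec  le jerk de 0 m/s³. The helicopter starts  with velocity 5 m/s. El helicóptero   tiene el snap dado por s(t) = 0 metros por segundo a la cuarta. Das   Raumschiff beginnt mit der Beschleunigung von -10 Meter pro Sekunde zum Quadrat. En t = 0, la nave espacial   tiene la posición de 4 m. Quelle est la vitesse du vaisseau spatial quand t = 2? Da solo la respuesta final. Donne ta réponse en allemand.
Bei t = 2, v = 436.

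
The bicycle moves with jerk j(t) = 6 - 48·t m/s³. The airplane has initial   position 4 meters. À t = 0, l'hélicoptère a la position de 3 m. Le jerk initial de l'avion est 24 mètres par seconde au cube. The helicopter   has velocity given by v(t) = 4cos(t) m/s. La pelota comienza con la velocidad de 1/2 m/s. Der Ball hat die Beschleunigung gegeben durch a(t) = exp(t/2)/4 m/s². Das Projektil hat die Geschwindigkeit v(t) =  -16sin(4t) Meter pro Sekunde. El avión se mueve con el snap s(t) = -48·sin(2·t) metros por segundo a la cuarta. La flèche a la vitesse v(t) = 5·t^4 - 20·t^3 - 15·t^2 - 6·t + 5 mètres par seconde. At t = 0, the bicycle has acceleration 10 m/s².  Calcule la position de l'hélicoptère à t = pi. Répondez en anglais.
To solve this, we need to take 1 antiderivative of our velocity equation v(t) = 4·cos(t). The antiderivative of velocity, with x(0) = 3, gives position: x(t) = 4·sin(t) + 3. We have position x(t) = 4·sin(t) + 3. Substituting t = pi: x(pi) = 3.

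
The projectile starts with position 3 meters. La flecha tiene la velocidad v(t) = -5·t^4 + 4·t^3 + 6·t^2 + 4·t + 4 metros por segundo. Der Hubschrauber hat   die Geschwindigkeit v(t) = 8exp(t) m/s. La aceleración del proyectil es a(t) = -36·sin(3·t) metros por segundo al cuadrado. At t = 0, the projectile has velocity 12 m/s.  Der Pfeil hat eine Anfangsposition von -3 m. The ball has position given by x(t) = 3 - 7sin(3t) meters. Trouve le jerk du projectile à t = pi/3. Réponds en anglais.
We must differentiate our acceleration equation a(t) = -36·sin(3·t) 1 time. The derivative of acceleration gives jerk: j(t) = -108·cos(3·t). We have jerk j(t) = -108·cos(3·t). Substituting t = pi/3: j(pi/3) = 108.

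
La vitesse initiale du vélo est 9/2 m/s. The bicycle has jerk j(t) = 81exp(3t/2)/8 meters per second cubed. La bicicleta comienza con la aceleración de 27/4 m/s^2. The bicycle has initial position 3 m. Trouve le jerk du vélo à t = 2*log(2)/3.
Nous avons le jerk j(t) = 81·exp(3·t/2)/8. En substituant t = 2*log(2)/3: j(2*log(2)/3) = 81/4.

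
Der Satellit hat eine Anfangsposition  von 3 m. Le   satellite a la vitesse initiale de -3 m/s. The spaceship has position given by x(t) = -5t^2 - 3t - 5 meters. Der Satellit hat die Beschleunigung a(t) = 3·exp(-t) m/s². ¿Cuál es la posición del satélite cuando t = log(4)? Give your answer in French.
Nous devons intégrer notre équation de l'accélération a(t) = 3·exp(-t) 2 fois. En prenant ∫a(t)dt et en appliquant v(0) = -3, nous trouvons v(t) = -3·exp(-t). En intégrant la vitesse et en utilisant la condition initiale x(0) = 3, nous obtenons x(t) = 3·exp(-t). De l'équation de la position x(t) = 3·exp(-t), nous substituons t = log(4) pour obtenir x = 3/4.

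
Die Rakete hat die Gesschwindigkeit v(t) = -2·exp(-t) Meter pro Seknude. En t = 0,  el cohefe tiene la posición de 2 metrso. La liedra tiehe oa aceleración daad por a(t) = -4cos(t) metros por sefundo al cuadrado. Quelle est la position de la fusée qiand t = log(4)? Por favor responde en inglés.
To solve this, we need to take 1 antiderivative of our velocity equation v(t) = -2·exp(-t). Taking ∫v(t)dt and applying x(0) = 2, we find x(t) = 2·exp(-t). We have position x(t) = 2·exp(-t). Substituting t = log(4): x(log(4)) = 1/2.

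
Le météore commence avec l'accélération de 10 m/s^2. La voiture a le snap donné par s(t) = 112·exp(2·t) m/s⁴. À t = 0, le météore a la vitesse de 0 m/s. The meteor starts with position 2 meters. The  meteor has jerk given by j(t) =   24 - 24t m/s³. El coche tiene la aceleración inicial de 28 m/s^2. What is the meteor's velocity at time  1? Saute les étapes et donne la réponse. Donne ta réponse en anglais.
The answer is 18.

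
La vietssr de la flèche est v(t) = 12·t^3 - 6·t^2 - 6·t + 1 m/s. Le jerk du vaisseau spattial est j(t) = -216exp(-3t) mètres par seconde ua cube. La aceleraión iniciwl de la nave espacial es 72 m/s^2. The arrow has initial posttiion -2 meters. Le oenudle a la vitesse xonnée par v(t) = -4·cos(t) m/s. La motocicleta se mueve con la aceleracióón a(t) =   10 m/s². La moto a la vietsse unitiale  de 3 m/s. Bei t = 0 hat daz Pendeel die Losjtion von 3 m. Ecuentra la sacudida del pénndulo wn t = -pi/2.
Para resolver esto, necesitamos tomar 2 derivadas de nuestra ecuación de la velocidad v(t) = -4·cos(t). Derivando la velocidad, obtenemos la aceleración: a(t) = 4·sin(t). La derivada de la aceleración da la sacudida: j(t) = 4·cos(t). Usando j(t) = 4·cos(t) y sustituyendo t = -pi/2, encontramos j = 0.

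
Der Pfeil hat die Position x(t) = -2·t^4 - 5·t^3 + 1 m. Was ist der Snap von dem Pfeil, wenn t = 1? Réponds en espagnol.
Partiendo de la posición x(t) = -2·t^4 - 5·t^3 + 1, tomamos 4 derivadas. Tomando d/dt de x(t), encontramos v(t) = -8·t^3 - 15·t^2. Derivando la velocidad, obtenemos la aceleración: a(t) = -24·t^2 - 30·t. Tomando d/dt de a(t), encontramos j(t) = -48·t - 30. Tomando d/dt de j(t), encontramos s(t) = -48. Tenemos el snap s(t) = -48. Sustituyendo t = 1: s(1) = -48.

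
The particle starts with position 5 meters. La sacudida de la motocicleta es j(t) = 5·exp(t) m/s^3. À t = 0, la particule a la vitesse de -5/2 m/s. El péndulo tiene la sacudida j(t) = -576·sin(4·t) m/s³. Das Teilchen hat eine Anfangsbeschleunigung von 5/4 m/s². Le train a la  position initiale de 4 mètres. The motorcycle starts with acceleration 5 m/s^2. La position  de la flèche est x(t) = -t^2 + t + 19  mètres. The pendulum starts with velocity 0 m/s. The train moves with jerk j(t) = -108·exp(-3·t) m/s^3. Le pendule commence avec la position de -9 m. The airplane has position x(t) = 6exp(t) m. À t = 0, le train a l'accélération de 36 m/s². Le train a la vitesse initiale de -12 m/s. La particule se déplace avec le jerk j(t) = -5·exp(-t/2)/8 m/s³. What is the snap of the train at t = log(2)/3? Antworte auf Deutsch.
Um dies zu lösen, müssen wir 1 Ableitung unserer Gleichung für den Ruck j(t) = -108·exp(-3·t) nehmen. Die Ableitung von dem Ruck ergibt den Snap: s(t) = 324·exp(-3·t). Mit s(t) = 324·exp(-3·t) und Einsetzen von t = log(2)/3, finden wir s = 162.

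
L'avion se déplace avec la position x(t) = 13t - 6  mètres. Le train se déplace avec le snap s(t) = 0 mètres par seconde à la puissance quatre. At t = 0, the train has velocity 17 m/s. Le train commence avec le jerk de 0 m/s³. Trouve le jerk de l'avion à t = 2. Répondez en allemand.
Wir müssen unsere Gleichung für die Position x(t) = 13·t - 6 3-mal ableiten. Durch Ableiten von der Position erhalten wir die Geschwindigkeit: v(t) = 13. Die Ableitung von der Geschwindigkeit ergibt die Beschleunigung: a(t) = 0. Mit d/dt von a(t) finden wir j(t) = 0. Mit j(t) = 0 und Einsetzen von t = 2, finden wir j = 0.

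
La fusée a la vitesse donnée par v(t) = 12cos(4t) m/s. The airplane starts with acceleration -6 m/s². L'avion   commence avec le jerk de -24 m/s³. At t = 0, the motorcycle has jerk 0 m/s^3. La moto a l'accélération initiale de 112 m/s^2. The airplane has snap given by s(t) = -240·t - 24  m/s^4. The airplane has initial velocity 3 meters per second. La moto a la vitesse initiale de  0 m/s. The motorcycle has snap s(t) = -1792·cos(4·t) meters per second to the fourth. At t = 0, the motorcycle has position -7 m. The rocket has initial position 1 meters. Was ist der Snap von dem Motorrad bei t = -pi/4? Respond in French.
En utilisant s(t) = -1792·cos(4·t) et en substituant t = -pi/4, nous trouvons s = 1792.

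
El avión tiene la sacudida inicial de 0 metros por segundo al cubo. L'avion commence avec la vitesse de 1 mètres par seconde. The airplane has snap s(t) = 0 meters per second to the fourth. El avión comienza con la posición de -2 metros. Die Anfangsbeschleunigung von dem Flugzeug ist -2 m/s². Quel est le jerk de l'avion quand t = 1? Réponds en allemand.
Um dies zu lösen, müssen wir 1 Stammfunktion unserer Gleichung für den Snap s(t) = 0 finden. Das Integral von dem Snap ist der Ruck. Mit j(0) = 0 erhalten wir j(t) = 0. Mit j(t) = 0 und Einsetzen von t = 1, finden wir j = 0.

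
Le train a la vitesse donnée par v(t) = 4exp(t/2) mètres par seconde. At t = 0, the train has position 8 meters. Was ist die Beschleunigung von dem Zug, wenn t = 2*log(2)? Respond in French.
Pour résoudre ceci, nous devons prendre 1 dérivée de notre équation de la vitesse v(t) = 4·exp(t/2). En dérivant la vitesse, nous obtenons l'accélération: a(t) = 2·exp(t/2). De l'équation de l'accélération a(t) = 2·exp(t/2), nous substituons t = 2*log(2) pour obtenir a = 4.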